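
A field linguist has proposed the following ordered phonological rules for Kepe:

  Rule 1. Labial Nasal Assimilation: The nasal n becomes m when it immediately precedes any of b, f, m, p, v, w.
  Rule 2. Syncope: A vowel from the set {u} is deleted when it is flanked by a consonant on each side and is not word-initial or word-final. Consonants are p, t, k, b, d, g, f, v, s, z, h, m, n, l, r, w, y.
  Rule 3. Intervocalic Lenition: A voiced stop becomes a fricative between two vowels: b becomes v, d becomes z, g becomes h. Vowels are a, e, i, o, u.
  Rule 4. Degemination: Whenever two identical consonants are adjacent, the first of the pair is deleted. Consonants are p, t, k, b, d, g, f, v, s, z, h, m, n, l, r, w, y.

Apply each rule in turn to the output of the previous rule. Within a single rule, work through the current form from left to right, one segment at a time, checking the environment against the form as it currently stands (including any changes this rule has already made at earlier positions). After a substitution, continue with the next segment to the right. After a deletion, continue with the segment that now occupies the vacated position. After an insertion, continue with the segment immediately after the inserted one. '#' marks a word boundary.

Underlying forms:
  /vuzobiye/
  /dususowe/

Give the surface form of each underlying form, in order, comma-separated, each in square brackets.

[vzoviye], [dsowe]

/vuzobiye/:
  Rule 1 Labial Nasal Assimilation: no change — [vuzobiye]
  Rule 2 Syncope: [vuzobiye] → [vzobiye]
  Rule 3 Intervocalic Lenition: [vzobiye] → [vzoviye]
  Rule 4 Degemination: no change — [vzoviye]
/dususowe/:
  Rule 1 Labial Nasal Assimilation: no change — [dususowe]
  Rule 2 Syncope: [dususowe] → [dssowe]
  Rule 3 Intervocalic Lenition: no change — [dssowe]
  Rule 4 Degemination: [dssowe] → [dsowe]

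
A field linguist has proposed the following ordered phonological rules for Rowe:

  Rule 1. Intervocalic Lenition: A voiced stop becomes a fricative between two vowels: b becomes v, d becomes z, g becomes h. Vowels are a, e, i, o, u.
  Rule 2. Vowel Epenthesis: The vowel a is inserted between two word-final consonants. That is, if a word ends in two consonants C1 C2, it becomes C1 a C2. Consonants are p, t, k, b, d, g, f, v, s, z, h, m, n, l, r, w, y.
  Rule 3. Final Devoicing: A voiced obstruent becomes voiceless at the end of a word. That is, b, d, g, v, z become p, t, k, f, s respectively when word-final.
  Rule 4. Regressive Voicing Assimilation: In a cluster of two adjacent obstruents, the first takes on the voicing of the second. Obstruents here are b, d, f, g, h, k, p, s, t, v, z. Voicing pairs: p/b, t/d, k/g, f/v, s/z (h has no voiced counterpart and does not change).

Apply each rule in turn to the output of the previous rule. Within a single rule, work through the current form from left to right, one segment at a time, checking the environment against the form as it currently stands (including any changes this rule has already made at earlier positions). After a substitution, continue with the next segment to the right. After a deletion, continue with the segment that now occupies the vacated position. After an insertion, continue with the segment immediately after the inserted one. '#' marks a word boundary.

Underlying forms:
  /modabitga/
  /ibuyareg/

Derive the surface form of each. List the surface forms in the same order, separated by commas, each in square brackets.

[mozavidga], [ivuyarek]

/modabitga/:
  Rule 1 Intervocalic Lenition: [modabitga] → [mozavitga]
  Rule 2 Vowel Epenthesis: no change — [mozavitga]
  Rule 3 Final Devoicing: no change — [mozavitga]
  Rule 4 Regressive Voicing Assimilation: [mozavitga] → [mozavidga]
/ibuyareg/:
  Rule 1 Intervocalic Lenition: [ibuyareg] → [ivuyareg]
  Rule 2 Vowel Epenthesis: no change — [ivuyareg]
  Rule 3 Final Devoicing: [ivuyareg] → [ivuyarek]
  Rule 4 Regressive Voicing Assimilation: no change — [ivuyarek]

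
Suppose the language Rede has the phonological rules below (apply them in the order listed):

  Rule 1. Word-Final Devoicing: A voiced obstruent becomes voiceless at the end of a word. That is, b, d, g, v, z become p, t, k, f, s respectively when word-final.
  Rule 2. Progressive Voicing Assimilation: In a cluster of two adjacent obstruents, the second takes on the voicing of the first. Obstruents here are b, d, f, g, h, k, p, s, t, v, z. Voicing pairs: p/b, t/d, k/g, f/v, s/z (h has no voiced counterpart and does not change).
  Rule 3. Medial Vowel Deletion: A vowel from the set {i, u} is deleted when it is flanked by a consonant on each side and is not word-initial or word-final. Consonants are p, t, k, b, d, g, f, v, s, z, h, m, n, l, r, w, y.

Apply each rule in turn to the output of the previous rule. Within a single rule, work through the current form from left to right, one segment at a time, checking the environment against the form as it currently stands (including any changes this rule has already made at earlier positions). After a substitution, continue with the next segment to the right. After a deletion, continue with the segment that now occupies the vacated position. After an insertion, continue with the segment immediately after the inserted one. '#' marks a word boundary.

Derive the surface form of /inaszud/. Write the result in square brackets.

Rule 1 Word-Final Devoicing: [inaszud] → [inaszut]
Rule 2 Progressive Voicing Assimilation: [inaszut] → [inassut]
Rule 3 Medial Vowel Deletion: [inassut] → [inasst]

[inasst]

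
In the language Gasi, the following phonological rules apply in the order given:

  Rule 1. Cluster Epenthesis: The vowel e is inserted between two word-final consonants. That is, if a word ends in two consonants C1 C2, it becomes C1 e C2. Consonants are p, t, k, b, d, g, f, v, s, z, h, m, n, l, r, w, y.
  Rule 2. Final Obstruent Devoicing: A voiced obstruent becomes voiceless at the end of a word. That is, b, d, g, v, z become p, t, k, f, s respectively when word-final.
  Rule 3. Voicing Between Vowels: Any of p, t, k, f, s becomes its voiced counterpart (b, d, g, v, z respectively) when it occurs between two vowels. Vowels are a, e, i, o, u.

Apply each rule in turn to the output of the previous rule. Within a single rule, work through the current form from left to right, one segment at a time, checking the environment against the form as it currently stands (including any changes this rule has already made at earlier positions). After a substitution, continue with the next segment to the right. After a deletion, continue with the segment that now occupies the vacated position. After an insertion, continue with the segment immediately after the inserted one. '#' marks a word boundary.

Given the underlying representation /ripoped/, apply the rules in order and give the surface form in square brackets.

[ribobet]

Rule 1 Cluster Epenthesis: no change — [ripoped]
Rule 2 Final Obstruent Devoicing: [ripoped] → [ripopet]
Rule 3 Voicing Between Vowels: [ripopet] → [ribobet]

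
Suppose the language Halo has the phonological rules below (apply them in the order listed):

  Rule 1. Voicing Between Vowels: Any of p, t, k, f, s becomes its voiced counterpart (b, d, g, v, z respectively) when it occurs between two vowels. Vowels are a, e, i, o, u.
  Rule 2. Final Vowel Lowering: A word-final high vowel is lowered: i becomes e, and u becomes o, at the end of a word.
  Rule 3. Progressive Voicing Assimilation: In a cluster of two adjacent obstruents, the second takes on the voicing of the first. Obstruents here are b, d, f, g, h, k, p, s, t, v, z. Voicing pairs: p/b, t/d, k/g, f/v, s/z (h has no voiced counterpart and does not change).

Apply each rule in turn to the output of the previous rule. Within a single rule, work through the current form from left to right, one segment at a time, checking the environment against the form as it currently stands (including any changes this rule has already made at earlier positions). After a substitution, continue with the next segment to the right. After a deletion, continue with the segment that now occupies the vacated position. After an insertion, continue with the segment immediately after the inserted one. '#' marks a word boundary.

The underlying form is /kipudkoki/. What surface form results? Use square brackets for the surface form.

Rule 1 Voicing Between Vowels: [kipudkoki] → [kibudkogi]
Rule 2 Final Vowel Lowering: [kibudkogi] → [kibudkoge]
Rule 3 Progressive Voicing Assimilation: [kibudkoge] → [kibudgoge]

[kibudgoge]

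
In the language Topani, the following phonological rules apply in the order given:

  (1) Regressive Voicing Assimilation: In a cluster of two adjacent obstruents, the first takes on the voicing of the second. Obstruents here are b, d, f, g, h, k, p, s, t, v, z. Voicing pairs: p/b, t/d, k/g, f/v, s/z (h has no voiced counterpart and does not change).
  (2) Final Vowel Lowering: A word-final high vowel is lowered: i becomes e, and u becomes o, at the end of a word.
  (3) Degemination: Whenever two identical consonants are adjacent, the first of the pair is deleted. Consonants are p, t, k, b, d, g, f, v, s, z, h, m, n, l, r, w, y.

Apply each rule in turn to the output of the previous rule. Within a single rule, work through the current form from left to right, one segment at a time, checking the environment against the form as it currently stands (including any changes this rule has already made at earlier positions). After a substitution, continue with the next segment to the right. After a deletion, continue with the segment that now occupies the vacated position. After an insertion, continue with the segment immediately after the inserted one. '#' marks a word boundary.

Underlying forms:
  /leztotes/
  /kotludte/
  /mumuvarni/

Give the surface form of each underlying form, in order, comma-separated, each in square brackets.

/leztotes/:
  (1) Regressive Voicing Assimilation: [leztotes] → [lestotes]
  (2) Final Vowel Lowering: no change — [lestotes]
  (3) Degemination: no change — [lestotes]
/kotludte/:
  (1) Regressive Voicing Assimilation: [kotludte] → [kotlutte]
  (2) Final Vowel Lowering: no change — [kotlutte]
  (3) Degemination: [kotlutte] → [kotlute]
/mumuvarni/:
  (1) Regressive Voicing Assimilation: no change — [mumuvarni]
  (2) Final Vowel Lowering: [mumuvarni] → [mumuvarne]
  (3) Degemination: no change — [mumuvarne]

[lestotes], [kotlute], [mumuvarne]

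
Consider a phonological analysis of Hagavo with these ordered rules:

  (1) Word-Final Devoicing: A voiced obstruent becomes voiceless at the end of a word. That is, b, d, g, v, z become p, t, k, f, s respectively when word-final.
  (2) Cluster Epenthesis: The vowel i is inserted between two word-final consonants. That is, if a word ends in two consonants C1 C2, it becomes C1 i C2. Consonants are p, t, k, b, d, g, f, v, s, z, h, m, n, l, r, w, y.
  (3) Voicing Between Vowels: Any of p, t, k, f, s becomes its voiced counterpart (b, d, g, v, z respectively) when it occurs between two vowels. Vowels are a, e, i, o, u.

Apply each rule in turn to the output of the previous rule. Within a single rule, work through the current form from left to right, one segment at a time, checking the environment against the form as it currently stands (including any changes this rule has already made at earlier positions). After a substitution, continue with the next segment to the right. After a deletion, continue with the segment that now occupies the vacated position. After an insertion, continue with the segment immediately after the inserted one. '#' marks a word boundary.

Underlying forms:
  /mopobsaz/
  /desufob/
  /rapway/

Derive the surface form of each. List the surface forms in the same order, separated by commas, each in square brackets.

/mopobsaz/:
  (1) Word-Final Devoicing: [mopobsaz] → [mopobsas]
  (2) Cluster Epenthesis: no change — [mopobsas]
  (3) Voicing Between Vowels: [mopobsas] → [mobobsas]
/desufob/:
  (1) Word-Final Devoicing: [desufob] → [desufop]
  (2) Cluster Epenthesis: no change — [desufop]
  (3) Voicing Between Vowels: [desufop] → [dezuvop]
/rapway/:
  (1) Word-Final Devoicing: no change — [rapway]
  (2) Cluster Epenthesis: no change — [rapway]
  (3) Voicing Between Vowels: no change — [rapway]

[mobobsas], [dezuvop], [rapway]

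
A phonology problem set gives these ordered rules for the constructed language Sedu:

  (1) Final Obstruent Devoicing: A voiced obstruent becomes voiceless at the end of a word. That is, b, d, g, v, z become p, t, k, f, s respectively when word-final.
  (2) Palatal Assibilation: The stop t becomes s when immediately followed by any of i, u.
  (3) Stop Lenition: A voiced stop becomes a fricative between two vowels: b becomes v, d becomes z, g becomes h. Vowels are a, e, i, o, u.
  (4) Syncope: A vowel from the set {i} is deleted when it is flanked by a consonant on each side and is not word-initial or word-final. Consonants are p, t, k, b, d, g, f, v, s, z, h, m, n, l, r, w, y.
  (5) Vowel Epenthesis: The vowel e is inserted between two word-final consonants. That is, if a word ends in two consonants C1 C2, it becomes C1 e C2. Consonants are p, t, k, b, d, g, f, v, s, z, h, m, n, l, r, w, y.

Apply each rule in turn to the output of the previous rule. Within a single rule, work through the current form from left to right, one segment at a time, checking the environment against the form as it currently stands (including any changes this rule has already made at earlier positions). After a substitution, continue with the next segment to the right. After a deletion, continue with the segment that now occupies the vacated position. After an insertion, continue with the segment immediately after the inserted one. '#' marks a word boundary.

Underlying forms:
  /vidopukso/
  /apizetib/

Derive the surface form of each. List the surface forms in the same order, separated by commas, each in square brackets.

[vzopukso], [apzesep]

/vidopukso/:
  (1) Final Obstruent Devoicing: no change — [vidopukso]
  (2) Palatal Assibilation: no change — [vidopukso]
  (3) Stop Lenition: [vidopukso] → [vizopukso]
  (4) Syncope: [vizopukso] → [vzopukso]
  (5) Vowel Epenthesis: no change — [vzopukso]
/apizetib/:
  (1) Final Obstruent Devoicing: [apizetib] → [apizetip]
  (2) Palatal Assibilation: [apizetip] → [apizesip]
  (3) Stop Lenition: no change — [apizesip]
  (4) Syncope: [apizesip] → [apzesp]
  (5) Vowel Epenthesis: [apzesp] → [apzesep]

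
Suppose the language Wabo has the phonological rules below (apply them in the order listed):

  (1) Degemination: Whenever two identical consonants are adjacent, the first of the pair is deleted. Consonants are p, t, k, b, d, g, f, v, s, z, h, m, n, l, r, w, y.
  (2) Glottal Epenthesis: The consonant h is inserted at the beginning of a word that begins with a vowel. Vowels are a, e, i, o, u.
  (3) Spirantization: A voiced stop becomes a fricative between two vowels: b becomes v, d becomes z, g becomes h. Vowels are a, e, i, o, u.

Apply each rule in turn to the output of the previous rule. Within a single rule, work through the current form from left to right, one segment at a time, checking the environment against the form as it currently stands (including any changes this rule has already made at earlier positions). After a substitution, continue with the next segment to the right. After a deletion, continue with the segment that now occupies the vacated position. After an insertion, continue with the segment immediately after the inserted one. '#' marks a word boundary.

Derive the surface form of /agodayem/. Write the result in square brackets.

(1) Degemination: no change — [agodayem]
(2) Glottal Epenthesis: [agodayem] → [hagodayem]
(3) Spirantization: [hagodayem] → [hahozayem]

[hahozayem]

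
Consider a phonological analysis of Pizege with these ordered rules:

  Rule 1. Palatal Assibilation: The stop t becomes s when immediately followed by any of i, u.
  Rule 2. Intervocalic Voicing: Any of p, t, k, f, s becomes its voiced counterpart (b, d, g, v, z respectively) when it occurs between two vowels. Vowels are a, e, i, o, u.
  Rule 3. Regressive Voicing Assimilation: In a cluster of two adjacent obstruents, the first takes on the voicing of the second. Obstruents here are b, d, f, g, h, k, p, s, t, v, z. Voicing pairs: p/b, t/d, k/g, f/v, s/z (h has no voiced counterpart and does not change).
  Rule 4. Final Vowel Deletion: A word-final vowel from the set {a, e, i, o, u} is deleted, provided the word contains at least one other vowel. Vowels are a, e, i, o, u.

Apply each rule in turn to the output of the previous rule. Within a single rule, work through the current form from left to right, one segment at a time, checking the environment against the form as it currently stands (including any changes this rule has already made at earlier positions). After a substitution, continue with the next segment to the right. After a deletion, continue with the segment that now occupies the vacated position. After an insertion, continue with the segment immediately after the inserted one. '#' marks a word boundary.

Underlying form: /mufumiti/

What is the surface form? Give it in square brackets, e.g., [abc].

[muvumiz]

Rule 1 Palatal Assibilation: [mufumiti] → [mufumisi]
Rule 2 Intervocalic Voicing: [mufumisi] → [muvumizi]
Rule 3 Regressive Voicing Assimilation: no change — [muvumizi]
Rule 4 Final Vowel Deletion: [muvumizi] → [muvumiz]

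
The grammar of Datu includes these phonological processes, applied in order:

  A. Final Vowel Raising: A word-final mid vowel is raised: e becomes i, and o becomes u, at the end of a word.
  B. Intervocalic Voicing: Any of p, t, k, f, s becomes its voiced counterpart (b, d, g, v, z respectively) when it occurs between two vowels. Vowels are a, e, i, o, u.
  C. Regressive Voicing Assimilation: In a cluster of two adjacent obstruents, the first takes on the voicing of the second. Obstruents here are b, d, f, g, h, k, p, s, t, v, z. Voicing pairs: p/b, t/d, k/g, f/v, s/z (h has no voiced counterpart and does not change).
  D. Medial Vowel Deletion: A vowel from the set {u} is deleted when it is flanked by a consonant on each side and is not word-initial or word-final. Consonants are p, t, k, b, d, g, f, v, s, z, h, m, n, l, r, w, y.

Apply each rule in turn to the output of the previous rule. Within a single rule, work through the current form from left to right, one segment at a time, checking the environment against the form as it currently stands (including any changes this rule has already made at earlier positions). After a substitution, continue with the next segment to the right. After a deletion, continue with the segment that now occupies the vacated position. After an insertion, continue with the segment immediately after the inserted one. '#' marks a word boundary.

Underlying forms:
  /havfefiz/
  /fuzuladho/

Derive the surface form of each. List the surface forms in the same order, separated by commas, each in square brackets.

/havfefiz/:
  A Final Vowel Raising: no change — [havfefiz]
  B Intervocalic Voicing: [havfefiz] → [havfeviz]
  C Regressive Voicing Assimilation: [havfeviz] → [haffeviz]
  D Medial Vowel Deletion: no change — [haffeviz]
/fuzuladho/:
  A Final Vowel Raising: [fuzuladho] → [fuzuladhu]
  B Intervocalic Voicing: no change — [fuzuladhu]
  C Regressive Voicing Assimilation: [fuzuladhu] → [fuzulathu]
  D Medial Vowel Deletion: [fuzulathu] → [fzlathu]

[haffeviz], [fzlathu]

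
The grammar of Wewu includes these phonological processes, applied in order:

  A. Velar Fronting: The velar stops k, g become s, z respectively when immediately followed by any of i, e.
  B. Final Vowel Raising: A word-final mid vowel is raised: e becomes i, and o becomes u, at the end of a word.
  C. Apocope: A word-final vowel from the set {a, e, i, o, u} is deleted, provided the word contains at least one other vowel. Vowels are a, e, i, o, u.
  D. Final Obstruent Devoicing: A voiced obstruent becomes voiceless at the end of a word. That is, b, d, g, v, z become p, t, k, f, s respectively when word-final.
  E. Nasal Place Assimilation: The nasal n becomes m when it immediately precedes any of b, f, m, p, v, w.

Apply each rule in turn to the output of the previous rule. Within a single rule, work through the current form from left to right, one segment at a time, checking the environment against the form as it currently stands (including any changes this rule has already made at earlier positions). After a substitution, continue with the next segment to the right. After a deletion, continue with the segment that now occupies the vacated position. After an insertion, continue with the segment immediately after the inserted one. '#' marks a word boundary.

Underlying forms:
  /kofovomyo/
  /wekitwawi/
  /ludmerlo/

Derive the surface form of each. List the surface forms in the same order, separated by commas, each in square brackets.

/kofovomyo/:
  A Velar Fronting: no change — [kofovomyo]
  B Final Vowel Raising: [kofovomyo] → [kofovomyu]
  C Apocope: [kofovomyu] → [kofovomy]
  D Final Obstruent Devoicing: no change — [kofovomy]
  E Nasal Place Assimilation: no change — [kofovomy]
/wekitwawi/:
  A Velar Fronting: [wekitwawi] → [wesitwawi]
  B Final Vowel Raising: no change — [wesitwawi]
  C Apocope: [wesitwawi] → [wesitwaw]
  D Final Obstruent Devoicing: no change — [wesitwaw]
  E Nasal Place Assimilation: no change — [wesitwaw]
/ludmerlo/:
  A Velar Fronting: no change — [ludmerlo]
  B Final Vowel Raising: [ludmerlo] → [ludmerlu]
  C Apocope: [ludmerlu] → [ludmerl]
  D Final Obstruent Devoicing: no change — [ludmerl]
  E Nasal Place Assimilation: no change — [ludmerl]

[kofovomy], [wesitwaw], [ludmerl]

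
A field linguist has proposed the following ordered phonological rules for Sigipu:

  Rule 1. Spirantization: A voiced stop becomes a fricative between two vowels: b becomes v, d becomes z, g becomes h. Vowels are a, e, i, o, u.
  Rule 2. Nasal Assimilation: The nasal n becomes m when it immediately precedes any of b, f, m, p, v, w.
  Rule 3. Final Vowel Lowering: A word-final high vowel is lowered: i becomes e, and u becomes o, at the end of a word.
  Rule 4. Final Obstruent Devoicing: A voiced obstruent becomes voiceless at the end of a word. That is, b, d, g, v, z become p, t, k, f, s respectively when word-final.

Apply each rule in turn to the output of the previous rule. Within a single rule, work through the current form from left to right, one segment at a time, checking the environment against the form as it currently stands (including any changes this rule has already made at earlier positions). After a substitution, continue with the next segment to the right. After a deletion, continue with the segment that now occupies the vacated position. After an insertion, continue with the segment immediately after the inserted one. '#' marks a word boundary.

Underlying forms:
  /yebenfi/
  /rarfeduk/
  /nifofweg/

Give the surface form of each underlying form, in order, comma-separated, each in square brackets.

[yevemfe], [rarfezuk], [nifofwek]

/yebenfi/:
  Rule 1 Spirantization: [yebenfi] → [yevenfi]
  Rule 2 Nasal Assimilation: [yevenfi] → [yevemfi]
  Rule 3 Final Vowel Lowering: [yevemfi] → [yevemfe]
  Rule 4 Final Obstruent Devoicing: no change — [yevemfe]
/rarfeduk/:
  Rule 1 Spirantization: [rarfeduk] → [rarfezuk]
  Rule 2 Nasal Assimilation: no change — [rarfezuk]
  Rule 3 Final Vowel Lowering: no change — [rarfezuk]
  Rule 4 Final Obstruent Devoicing: no change — [rarfezuk]
/nifofweg/:
  Rule 1 Spirantization: no change — [nifofweg]
  Rule 2 Nasal Assimilation: no change — [nifofweg]
  Rule 3 Final Vowel Lowering: no change — [nifofweg]
  Rule 4 Final Obstruent Devoicing: [nifofweg] → [nifofwek]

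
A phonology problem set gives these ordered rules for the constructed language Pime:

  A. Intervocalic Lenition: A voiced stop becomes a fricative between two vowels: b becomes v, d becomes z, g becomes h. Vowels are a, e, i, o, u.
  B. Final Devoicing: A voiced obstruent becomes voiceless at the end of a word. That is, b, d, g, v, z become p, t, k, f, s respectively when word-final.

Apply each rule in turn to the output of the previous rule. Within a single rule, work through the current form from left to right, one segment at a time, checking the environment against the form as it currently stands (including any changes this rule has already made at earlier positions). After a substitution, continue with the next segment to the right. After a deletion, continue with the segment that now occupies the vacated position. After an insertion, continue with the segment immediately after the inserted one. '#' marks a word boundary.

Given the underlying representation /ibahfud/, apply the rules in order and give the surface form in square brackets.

[ivahfut]

A Intervocalic Lenition: [ibahfud] → [ivahfud]
B Final Devoicing: [ivahfud] → [ivahfut]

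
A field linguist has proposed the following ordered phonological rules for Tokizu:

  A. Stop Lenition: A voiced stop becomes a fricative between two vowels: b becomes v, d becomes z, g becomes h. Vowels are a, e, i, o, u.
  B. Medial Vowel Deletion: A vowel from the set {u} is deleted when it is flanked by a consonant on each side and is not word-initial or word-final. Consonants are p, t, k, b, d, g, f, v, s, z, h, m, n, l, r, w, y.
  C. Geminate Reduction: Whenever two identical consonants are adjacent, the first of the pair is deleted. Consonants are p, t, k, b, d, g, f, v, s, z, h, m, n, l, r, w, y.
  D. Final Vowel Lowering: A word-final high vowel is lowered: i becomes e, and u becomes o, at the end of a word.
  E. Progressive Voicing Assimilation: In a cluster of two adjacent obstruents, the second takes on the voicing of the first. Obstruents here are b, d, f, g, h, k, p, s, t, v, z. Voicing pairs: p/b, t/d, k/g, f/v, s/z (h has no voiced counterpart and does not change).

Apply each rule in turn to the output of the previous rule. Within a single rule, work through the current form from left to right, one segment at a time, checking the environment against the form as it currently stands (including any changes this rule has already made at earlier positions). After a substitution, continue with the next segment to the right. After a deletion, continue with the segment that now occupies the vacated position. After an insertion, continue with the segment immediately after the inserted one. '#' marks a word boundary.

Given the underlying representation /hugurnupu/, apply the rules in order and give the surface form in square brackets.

A Stop Lenition: [hugurnupu] → [huhurnupu]
B Medial Vowel Deletion: [huhurnupu] → [hhrnpu]
C Geminate Reduction: [hhrnpu] → [hrnpu]
D Final Vowel Lowering: [hrnpu] → [hrnpo]
E Progressive Voicing Assimilation: no change — [hrnpo]

[hrnpo]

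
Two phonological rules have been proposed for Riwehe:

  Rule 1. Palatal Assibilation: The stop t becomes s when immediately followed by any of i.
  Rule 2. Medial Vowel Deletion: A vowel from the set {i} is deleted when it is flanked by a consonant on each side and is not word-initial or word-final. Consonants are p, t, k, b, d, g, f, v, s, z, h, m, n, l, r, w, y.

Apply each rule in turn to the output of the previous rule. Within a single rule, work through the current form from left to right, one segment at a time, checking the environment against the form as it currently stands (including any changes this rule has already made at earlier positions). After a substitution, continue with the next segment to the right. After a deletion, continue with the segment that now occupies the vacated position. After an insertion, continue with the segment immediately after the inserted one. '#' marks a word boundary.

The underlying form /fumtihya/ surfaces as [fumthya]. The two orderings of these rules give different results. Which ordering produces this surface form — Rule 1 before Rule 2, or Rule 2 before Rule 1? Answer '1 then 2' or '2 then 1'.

2 then 1

Order 1 then 2:
  1 Palatal Assibilation: [fumtihya] → [fumsihya]
  2 Medial Vowel Deletion: [fumsihya] → [fumshya]
  result: [fumshya]
Order 2 then 1:
  2 Medial Vowel Deletion: [fumtihya] → [fumthya]
  1 Palatal Assibilation: no change — [fumthya]
  result: [fumthya]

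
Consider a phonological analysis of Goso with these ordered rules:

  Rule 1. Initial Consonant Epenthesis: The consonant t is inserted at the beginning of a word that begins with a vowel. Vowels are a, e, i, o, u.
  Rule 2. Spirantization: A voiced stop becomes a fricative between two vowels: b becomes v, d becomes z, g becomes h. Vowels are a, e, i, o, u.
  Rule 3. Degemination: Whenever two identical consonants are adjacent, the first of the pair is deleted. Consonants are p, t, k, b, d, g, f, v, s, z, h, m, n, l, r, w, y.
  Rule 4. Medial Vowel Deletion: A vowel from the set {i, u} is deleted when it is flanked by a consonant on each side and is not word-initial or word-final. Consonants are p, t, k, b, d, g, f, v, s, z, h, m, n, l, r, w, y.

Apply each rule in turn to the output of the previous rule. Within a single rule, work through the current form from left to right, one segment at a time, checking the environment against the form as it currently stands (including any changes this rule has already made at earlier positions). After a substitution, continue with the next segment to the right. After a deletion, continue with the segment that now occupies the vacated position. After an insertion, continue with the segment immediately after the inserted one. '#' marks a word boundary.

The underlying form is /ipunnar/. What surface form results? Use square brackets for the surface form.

Rule 1 Initial Consonant Epenthesis: [ipunnar] → [tipunnar]
Rule 2 Spirantization: no change — [tipunnar]
Rule 3 Degemination: [tipunnar] → [tipunar]
Rule 4 Medial Vowel Deletion: [tipunar] → [tpnar]

[tpnar]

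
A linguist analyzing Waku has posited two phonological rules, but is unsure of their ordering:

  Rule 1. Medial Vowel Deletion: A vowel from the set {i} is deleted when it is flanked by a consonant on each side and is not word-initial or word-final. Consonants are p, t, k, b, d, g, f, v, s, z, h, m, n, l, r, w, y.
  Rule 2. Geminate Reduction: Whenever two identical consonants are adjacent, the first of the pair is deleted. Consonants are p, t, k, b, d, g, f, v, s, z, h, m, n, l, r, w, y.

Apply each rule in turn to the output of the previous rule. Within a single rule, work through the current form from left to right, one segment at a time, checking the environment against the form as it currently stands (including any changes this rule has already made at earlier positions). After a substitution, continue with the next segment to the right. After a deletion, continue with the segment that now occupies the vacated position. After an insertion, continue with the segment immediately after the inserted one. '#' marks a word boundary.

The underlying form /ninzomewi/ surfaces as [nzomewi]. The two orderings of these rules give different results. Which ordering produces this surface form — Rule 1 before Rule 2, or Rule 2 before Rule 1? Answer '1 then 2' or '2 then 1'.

1 then 2

Order 1 then 2:
  1 Medial Vowel Deletion: [ninzomewi] → [nnzomewi]
  2 Geminate Reduction: [nnzomewi] → [nzomewi]
  result: [nzomewi]
Order 2 then 1:
  2 Geminate Reduction: no change — [ninzomewi]
  1 Medial Vowel Deletion: [ninzomewi] → [nnzomewi]
  result: [nnzomewi]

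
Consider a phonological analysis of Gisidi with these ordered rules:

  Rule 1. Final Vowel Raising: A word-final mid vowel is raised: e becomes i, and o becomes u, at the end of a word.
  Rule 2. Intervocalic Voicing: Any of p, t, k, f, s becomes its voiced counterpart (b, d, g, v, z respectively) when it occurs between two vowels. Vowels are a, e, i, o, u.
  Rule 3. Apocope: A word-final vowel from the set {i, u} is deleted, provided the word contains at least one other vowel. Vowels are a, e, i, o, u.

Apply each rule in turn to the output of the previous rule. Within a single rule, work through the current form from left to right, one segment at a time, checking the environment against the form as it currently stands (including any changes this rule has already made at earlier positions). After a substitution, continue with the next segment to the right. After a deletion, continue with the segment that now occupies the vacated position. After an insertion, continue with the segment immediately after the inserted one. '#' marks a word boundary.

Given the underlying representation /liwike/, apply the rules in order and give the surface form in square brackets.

Rule 1 Final Vowel Raising: [liwike] → [liwiki]
Rule 2 Intervocalic Voicing: [liwiki] → [liwigi]
Rule 3 Apocope: [liwigi] → [liwig]

[liwig]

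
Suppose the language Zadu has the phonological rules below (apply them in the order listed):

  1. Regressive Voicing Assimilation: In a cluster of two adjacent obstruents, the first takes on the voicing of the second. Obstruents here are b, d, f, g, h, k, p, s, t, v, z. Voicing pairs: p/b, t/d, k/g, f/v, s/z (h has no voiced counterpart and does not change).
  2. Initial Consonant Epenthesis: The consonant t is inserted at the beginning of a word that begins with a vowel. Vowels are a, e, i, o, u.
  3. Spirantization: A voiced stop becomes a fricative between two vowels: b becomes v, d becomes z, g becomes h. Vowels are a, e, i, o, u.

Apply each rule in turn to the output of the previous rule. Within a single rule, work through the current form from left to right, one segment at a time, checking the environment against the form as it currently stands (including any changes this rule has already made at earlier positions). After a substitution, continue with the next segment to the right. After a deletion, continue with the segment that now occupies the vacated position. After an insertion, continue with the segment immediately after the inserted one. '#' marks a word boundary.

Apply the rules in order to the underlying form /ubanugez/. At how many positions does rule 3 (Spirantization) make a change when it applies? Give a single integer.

2

1 Regressive Voicing Assimilation: no change — [ubanugez]
2 Initial Consonant Epenthesis: [ubanugez] → [tubanugez]
3 Spirantization: [tubanugez] → [tuvanuhez]
Rule 3 changed 2 position(s).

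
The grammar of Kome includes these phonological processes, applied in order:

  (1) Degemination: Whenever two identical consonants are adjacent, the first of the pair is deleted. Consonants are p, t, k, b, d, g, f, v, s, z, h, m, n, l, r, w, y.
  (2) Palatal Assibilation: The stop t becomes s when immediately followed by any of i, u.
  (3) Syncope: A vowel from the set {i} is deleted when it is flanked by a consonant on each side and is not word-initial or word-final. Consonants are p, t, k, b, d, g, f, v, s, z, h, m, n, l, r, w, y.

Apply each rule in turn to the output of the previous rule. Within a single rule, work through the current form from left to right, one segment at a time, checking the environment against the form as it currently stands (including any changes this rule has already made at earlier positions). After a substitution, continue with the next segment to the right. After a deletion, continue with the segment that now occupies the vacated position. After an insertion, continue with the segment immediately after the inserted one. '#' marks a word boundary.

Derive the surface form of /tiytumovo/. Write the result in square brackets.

(1) Degemination: no change — [tiytumovo]
(2) Palatal Assibilation: [tiytumovo] → [siysumovo]
(3) Syncope: [siysumovo] → [sysumovo]

[sysumovo]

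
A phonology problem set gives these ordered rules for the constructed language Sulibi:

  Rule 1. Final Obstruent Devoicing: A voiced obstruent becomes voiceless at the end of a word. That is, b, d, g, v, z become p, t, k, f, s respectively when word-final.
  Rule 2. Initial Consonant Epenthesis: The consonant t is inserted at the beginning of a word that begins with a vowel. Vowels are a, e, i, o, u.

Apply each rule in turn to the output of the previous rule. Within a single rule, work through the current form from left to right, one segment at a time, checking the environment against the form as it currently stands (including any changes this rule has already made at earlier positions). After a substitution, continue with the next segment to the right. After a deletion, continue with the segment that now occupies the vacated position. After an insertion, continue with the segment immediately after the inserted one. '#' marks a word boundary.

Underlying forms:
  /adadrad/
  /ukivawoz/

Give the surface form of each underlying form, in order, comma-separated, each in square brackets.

/adadrad/:
  Rule 1 Final Obstruent Devoicing: [adadrad] → [adadrat]
  Rule 2 Initial Consonant Epenthesis: [adadrat] → [tadadrat]
/ukivawoz/:
  Rule 1 Final Obstruent Devoicing: [ukivawoz] → [ukivawos]
  Rule 2 Initial Consonant Epenthesis: [ukivawos] → [tukivawos]

[tadadrat], [tukivawos]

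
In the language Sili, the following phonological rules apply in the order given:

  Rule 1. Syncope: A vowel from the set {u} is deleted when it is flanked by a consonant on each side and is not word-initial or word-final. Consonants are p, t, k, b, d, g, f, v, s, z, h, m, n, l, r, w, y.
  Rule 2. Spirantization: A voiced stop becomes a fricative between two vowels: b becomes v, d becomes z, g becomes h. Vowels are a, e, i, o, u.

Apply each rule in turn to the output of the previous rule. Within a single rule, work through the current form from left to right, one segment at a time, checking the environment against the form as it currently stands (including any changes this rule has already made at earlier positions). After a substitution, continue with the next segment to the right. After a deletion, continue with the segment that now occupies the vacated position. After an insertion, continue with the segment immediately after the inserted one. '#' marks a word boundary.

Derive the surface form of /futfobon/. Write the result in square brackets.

Rule 1 Syncope: [futfobon] → [ftfobon]
Rule 2 Spirantization: [ftfobon] → [ftfovon]

[ftfovon]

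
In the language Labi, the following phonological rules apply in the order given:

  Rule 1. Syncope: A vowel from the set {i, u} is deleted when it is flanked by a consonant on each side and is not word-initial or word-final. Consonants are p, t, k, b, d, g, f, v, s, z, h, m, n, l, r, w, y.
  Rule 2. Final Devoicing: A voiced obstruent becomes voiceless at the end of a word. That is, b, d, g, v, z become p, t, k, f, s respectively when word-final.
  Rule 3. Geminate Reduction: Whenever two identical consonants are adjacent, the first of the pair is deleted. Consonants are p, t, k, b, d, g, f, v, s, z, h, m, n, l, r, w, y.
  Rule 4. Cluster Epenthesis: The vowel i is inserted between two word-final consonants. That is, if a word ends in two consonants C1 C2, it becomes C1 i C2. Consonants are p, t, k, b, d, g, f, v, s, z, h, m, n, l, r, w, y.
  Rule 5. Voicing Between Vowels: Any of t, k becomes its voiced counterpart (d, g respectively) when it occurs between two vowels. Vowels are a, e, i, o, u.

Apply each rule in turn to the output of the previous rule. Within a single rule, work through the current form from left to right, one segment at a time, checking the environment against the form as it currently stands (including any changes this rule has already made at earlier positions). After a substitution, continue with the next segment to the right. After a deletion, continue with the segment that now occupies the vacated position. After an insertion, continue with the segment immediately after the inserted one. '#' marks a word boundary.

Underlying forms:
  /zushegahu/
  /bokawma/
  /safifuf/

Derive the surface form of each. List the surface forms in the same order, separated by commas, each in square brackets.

[zshegahu], [bogawma], [saf]

/zushegahu/:
  Rule 1 Syncope: [zushegahu] → [zshegahu]
  Rule 2 Final Devoicing: no change — [zshegahu]
  Rule 3 Geminate Reduction: no change — [zshegahu]
  Rule 4 Cluster Epenthesis: no change — [zshegahu]
  Rule 5 Voicing Between Vowels: no change — [zshegahu]
/bokawma/:
  Rule 1 Syncope: no change — [bokawma]
  Rule 2 Final Devoicing: no change — [bokawma]
  Rule 3 Geminate Reduction: no change — [bokawma]
  Rule 4 Cluster Epenthesis: no change — [bokawma]
  Rule 5 Voicing Between Vowels: [bokawma] → [bogawma]
/safifuf/:
  Rule 1 Syncope: [safifuf] → [safff]
  Rule 2 Final Devoicing: no change — [safff]
  Rule 3 Geminate Reduction: [safff] → [saf]
  Rule 4 Cluster Epenthesis: no change — [saf]
  Rule 5 Voicing Between Vowels: no change — [saf]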